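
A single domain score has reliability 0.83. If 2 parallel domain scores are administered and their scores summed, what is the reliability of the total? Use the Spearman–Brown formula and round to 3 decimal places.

0.907

ρ_k = kρ / (1 + (k−1)ρ) = 2·0.83 / (1 + 1·0.83) = 1.660 / 1.830 = 0.907.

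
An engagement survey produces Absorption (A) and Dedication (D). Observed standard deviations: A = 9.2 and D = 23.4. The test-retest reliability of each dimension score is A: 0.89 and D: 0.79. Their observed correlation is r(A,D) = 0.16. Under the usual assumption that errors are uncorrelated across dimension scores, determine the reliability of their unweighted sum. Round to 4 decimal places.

0.8227

Var(A+D) = 9.2² + 23.4² + 2·[9.2·23.4·0.16] = 632.2 + 68.8896 = 701.09.
Under uncorrelated errors the observed covariances equal the true-score covariances, so only the own-variance terms attenuate.
True-score variance = [9.2²·0.89 + 23.4²·0.79] + 68.8896 = 507.902 + 68.8896 = 576.792.
Reliability = 576.792 / 701.09 = 0.8227.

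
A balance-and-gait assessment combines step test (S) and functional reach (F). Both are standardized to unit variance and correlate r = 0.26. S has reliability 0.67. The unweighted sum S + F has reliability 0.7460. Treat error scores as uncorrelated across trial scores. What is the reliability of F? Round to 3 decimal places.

0.690

Var(S+F) = 2 + 2·0.26 = 2.520.
True-score variance = ρ_S + ρ_F + 2·0.26, so 0.7460 = (0.67 + ρ_F + 0.52) / 2.520.
ρ_F = 0.7460·2.520 − 0.67 − 0.52 = 0.690.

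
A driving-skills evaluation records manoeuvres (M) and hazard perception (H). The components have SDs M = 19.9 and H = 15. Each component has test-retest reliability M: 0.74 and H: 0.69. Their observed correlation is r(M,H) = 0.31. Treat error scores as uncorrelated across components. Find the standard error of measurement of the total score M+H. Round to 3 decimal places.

Var(total) = 621.01 + 185.07 = 806.08.
True-score variance = 448.297 + 185.07 = 633.367, so reliability = 0.7857.
Error variance = 806.08 − 633.367 = 172.713; SEM = √172.713 = 13.142.

13.142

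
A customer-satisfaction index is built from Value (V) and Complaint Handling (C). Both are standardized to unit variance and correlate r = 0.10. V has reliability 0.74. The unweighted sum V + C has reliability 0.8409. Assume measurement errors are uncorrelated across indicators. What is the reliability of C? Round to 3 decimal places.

0.910

Var(V+C) = 2 + 2·0.10 = 2.200.
True-score variance = ρ_V + ρ_C + 2·0.10, so 0.8409 = (0.74 + ρ_C + 0.20) / 2.200.
ρ_C = 0.8409·2.200 − 0.74 − 0.20 = 0.910.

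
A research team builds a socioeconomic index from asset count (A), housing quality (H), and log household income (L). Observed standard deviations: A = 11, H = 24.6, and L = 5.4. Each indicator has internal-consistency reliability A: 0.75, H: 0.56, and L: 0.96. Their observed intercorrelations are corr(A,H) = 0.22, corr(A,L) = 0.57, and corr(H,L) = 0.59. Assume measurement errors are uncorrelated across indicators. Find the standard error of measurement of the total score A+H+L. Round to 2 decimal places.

Var(total) = 755.32 + 343.531 = 1098.85.
True-score variance = 457.633 + 343.531 = 801.164, so reliability = 0.7291.
Error variance = 1098.85 − 801.164 = 297.687; SEM = √297.687 = 17.25.

17.25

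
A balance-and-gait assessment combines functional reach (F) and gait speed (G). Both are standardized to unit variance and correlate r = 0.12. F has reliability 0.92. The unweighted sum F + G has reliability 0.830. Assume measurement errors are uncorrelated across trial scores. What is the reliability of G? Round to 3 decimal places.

0.699

Var(F+G) = 2 + 2·0.12 = 2.240.
True-score variance = ρ_F + ρ_G + 2·0.12, so 0.830 = (0.92 + ρ_G + 0.24) / 2.240.
ρ_G = 0.830·2.240 − 0.92 − 0.24 = 0.699.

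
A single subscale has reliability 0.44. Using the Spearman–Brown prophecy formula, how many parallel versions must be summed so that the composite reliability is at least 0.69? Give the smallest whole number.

k ≥ ρ*(1−ρ₁)/(ρ₁(1−ρ*)) = 0.69·0.56 / (0.44·0.31) = 2.833.
Smallest integer k = 3.

3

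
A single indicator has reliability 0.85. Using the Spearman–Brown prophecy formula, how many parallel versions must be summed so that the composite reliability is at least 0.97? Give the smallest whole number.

k ≥ ρ*(1−ρ₁)/(ρ₁(1−ρ*)) = 0.97·0.15 / (0.85·0.03) = 5.706.
Smallest integer k = 6.

6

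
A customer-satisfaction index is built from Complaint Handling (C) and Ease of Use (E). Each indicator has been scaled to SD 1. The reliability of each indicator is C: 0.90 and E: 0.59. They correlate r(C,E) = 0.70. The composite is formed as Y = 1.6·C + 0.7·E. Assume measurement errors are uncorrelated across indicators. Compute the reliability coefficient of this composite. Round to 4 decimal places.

Var(Y) = 1.6² + 0.7² + 2·[1.12·0.70] = 3.05 + 1.568 = 4.618.
Because errors are independent across components, Cov(Tᵢ,Tⱼ) = Cov(Xᵢ,Xⱼ); the off-diagonal part of the true-score variance is the same as above.
True-score variance = [1.6²·0.90 + 0.7²·0.59] + 1.568 = 2.5931 + 1.568 = 4.1611.
Reliability = 4.1611 / 4.618 = 0.9011.

0.9011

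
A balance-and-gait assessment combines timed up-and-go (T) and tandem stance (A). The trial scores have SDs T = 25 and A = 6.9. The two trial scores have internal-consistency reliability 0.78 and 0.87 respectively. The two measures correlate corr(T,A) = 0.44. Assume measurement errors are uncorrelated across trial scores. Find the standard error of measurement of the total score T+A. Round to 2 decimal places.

Var(total) = 672.61 + 151.8 = 824.41.
True-score variance = 528.921 + 151.8 = 680.721, so reliability = 0.8257.
Error variance = 824.41 − 680.721 = 143.689; SEM = √143.689 = 11.99.

11.99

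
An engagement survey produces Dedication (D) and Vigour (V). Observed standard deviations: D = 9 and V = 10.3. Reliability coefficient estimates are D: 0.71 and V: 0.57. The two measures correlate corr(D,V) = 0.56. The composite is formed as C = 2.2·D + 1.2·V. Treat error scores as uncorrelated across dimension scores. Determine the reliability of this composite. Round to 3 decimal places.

Var(C) = 2.2²·9² + 1.2²·10.3² + 2·[2.64·9·10.3·0.56] = 544.81 + 274.095 = 818.905.
Under uncorrelated errors the observed covariances equal the true-score covariances, so only the own-variance terms attenuate.
True-score variance = [2.2²·9²·0.71 + 1.2²·10.3²·0.57] + 274.095 = 365.427 + 274.095 = 639.522.
Reliability = 639.522 / 818.905 = 0.781.

0.781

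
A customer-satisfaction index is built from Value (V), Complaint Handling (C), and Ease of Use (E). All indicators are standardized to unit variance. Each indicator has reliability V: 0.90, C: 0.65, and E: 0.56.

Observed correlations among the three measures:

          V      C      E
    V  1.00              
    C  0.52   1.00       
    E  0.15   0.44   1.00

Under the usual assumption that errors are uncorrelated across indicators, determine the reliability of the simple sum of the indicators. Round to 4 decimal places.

0.8295

Var(V+C+E) = 3 + 2·[0.52 + 0.15 + 0.44] = 3 + 2.22 = 5.22.
With uncorrelated errors the cross-covariances are all true-score covariance, so they carry over unchanged; only the diagonal terms shrink to ρᵢσᵢ².
True-score variance = [0.90 + 0.65 + 0.56] + 2.22 = 2.11 + 2.22 = 4.33.
Reliability = 4.33 / 5.22 = 0.8295.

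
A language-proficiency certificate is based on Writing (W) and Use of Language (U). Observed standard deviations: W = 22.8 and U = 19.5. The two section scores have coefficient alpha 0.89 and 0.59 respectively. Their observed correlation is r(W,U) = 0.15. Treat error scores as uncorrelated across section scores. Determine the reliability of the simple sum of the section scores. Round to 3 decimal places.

0.794

Var(W+U) = 22.8² + 19.5² + 2·[22.8·19.5·0.15] = 900.09 + 133.38 = 1033.47.
Because errors are independent across components, Cov(Tᵢ,Tⱼ) = Cov(Xᵢ,Xⱼ); the off-diagonal part of the true-score variance is the same as above.
True-score variance = [22.8²·0.89 + 19.5²·0.59] + 133.38 = 687.005 + 133.38 = 820.385.
Reliability = 820.385 / 1033.47 = 0.794.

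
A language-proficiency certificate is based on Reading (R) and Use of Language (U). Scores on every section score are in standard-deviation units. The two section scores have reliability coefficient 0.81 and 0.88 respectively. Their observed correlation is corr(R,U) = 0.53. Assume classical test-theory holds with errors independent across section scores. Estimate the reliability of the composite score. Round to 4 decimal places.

0.8987

Var(R+U) = 2 + 2·[0.53] = 2 + 1.06 = 3.06.
Under uncorrelated errors the observed covariances equal the true-score covariances, so only the own-variance terms attenuate.
True-score variance = [0.81 + 0.88] + 1.06 = 1.69 + 1.06 = 2.75.
Reliability = 2.75 / 3.06 = 0.8987.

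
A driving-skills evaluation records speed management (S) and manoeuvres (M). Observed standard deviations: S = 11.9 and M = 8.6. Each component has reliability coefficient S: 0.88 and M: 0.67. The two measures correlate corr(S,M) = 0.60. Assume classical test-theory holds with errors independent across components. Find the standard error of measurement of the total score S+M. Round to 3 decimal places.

Var(total) = 215.57 + 122.808 = 338.378.
True-score variance = 174.17 + 122.808 = 296.978, so reliability = 0.8777.
Error variance = 338.378 − 296.978 = 41.4; SEM = √41.4 = 6.434.

6.434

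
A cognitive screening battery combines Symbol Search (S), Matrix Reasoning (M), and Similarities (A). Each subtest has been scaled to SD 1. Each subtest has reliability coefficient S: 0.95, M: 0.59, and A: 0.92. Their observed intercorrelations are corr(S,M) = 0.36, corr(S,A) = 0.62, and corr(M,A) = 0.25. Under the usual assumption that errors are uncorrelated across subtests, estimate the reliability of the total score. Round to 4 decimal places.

Var(S+M+A) = 3 + 2·[0.36 + 0.62 + 0.25] = 3 + 2.46 = 5.46.
Under uncorrelated errors the observed covariances equal the true-score covariances, so only the own-variance terms attenuate.
True-score variance = [0.95 + 0.59 + 0.92] + 2.46 = 2.46 + 2.46 = 4.92.
Reliability = 4.92 / 5.46 = 0.9011.

0.9011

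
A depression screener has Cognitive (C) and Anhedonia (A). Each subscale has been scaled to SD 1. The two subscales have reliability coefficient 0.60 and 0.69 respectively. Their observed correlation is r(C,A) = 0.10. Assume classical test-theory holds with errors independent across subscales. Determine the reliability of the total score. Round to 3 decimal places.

0.677

Var(C+A) = 2 + 2·[0.10] = 2 + 0.2 = 2.2.
Under uncorrelated errors the observed covariances equal the true-score covariances, so only the own-variance terms attenuate.
True-score variance = [0.60 + 0.69] + 0.2 = 1.29 + 0.2 = 1.49.
Reliability = 1.49 / 2.2 = 0.677.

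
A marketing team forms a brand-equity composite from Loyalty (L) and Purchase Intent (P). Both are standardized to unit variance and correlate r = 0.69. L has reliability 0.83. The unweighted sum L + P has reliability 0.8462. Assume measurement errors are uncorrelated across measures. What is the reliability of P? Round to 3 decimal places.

0.650

Var(L+P) = 2 + 2·0.69 = 3.380.
True-score variance = ρ_L + ρ_P + 2·0.69, so 0.8462 = (0.83 + ρ_P + 1.38) / 3.380.
ρ_P = 0.8462·3.380 − 0.83 − 1.38 = 0.650.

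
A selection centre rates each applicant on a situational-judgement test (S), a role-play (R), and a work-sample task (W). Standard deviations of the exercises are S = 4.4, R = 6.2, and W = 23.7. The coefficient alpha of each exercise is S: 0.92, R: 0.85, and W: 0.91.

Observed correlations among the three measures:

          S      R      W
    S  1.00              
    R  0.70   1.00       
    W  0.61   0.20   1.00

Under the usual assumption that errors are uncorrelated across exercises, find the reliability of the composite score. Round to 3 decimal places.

Var(S+R+W) = 4.4² + 6.2² + 23.7² + 2·[4.4·6.2·0.70 + 4.4·23.7·0.61 + 6.2·23.7·0.20] = 619.49 + 224.19 = 843.68.
Because errors are independent across components, Cov(Tᵢ,Tⱼ) = Cov(Xᵢ,Xⱼ); the off-diagonal part of the true-score variance is the same as above.
True-score variance = [4.4²·0.92 + 6.2²·0.85 + 23.7²·0.91] + 224.19 = 561.623 + 224.19 = 785.813.
Reliability = 785.813 / 843.68 = 0.931.

0.931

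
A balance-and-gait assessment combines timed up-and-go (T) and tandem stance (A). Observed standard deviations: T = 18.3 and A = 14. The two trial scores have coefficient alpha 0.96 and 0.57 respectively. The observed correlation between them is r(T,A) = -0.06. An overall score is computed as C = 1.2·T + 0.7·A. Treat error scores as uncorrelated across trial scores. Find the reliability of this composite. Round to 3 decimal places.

0.890

Var(C) = 1.2²·18.3² + 0.7²·14² + 2·[0.84·18.3·14·(-0.06)] = 578.282 − 25.825 = 552.457.
With uncorrelated errors the cross-covariances are all true-score covariance, so they carry over unchanged; only the diagonal terms shrink to ρᵢσᵢ².
True-score variance = [1.2²·18.3²·0.96 + 0.7²·14²·0.57] − 25.825 = 517.695 − 25.825 = 491.87.
Reliability = 491.87 / 552.457 = 0.890.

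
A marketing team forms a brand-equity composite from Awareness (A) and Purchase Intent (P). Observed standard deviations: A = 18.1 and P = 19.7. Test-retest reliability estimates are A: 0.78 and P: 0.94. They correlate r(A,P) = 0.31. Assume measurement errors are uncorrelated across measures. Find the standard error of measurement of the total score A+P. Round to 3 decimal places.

Var(total) = 715.7 + 221.073 = 936.773.
True-score variance = 620.34 + 221.073 = 841.414, so reliability = 0.8982.
Error variance = 936.773 − 841.414 = 95.3596; SEM = √95.3596 = 9.765.

9.765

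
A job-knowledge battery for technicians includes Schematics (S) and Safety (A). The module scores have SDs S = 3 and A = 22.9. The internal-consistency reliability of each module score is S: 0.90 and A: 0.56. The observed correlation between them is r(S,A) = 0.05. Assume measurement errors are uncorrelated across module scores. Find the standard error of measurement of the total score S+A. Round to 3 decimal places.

Var(total) = 533.41 + 6.87 = 540.28.
True-score variance = 301.77 + 6.87 = 308.64, so reliability = 0.5713.
Error variance = 540.28 − 308.64 = 231.64; SEM = √231.64 = 15.220.

15.220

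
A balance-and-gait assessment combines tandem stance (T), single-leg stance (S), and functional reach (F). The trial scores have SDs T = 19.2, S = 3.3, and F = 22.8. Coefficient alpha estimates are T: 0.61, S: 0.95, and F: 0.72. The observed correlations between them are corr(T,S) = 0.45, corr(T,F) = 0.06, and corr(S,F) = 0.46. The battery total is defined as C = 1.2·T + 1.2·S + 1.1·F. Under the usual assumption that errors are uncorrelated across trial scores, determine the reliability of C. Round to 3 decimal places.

0.729

Var(C) = 1.2²·19.2² + 1.2²·3.3² + 1.1²·22.8² + 2·[1.44·19.2·3.3·0.45 + 1.32·19.2·22.8·0.06 + 1.32·3.3·22.8·0.46] = 1175.53 + 242.827 = 1418.36.
Because errors are independent across components, Cov(Tᵢ,Tⱼ) = Cov(Xᵢ,Xⱼ); the off-diagonal part of the true-score variance is the same as above.
True-score variance = [1.2²·19.2²·0.61 + 1.2²·3.3²·0.95 + 1.1²·22.8²·0.72] + 242.827 = 791.596 + 242.827 = 1034.42.
Reliability = 1034.42 / 1418.36 = 0.729.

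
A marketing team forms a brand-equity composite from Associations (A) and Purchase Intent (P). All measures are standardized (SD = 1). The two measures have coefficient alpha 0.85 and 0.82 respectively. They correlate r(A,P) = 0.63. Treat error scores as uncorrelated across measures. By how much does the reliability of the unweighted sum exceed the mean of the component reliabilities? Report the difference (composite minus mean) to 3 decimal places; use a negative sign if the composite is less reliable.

0.064

Var(sum) = 2 + 1.26 = 3.26; true-score variance = 1.67 + 1.26 = 2.93; composite reliability = 0.8988.
Mean component reliability = 0.8350.
Difference = 0.8988 − 0.8350 = 0.064.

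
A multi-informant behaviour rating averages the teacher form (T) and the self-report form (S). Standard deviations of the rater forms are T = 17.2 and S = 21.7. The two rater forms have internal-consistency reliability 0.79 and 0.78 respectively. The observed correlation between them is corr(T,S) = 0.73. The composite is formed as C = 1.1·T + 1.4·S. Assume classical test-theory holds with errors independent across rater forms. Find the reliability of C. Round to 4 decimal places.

0.8688

Var(C) = 1.1²·17.2² + 1.4²·21.7² + 2·[1.54·17.2·21.7·0.73] = 1280.91 + 839.193 = 2120.1.
Under uncorrelated errors the observed covariances equal the true-score covariances, so only the own-variance terms attenuate.
True-score variance = [1.1²·17.2²·0.79 + 1.4²·21.7²·0.78] + 839.193 = 1002.69 + 839.193 = 1841.88.
Reliability = 1841.88 / 2120.1 = 0.8688.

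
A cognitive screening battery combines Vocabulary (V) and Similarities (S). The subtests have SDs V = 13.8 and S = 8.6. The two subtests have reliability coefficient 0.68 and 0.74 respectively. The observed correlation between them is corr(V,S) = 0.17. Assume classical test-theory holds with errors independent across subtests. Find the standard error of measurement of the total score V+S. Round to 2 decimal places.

8.95

Var(total) = 264.4 + 40.3512 = 304.751.
True-score variance = 184.23 + 40.3512 = 224.581, so reliability = 0.7369.
Error variance = 304.751 − 224.581 = 80.1704; SEM = √80.1704 = 8.95.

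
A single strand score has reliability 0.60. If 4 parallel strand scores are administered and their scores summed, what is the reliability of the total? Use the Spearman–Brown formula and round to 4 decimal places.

ρ_k = kρ / (1 + (k−1)ρ) = 4·0.60 / (1 + 3·0.60) = 2.400 / 2.800 = 0.8571.

0.8571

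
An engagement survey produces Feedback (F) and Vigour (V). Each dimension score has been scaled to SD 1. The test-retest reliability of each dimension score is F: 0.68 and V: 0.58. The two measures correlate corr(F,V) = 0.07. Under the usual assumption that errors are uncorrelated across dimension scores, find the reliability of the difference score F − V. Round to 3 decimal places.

0.602

Var(F−V) = 1 + 1 − 2·0.07 = 2 − 0.14 = 1.86.
Because errors are independent across components, Cov(Tᵢ,Tⱼ) = Cov(Xᵢ,Xⱼ); the off-diagonal part of the true-score variance is the same as above.
True-score variance = [0.68 + 0.58] − 0.14 = 1.26 − 0.14 = 1.12.
Reliability = 1.12 / 1.86 = 0.602.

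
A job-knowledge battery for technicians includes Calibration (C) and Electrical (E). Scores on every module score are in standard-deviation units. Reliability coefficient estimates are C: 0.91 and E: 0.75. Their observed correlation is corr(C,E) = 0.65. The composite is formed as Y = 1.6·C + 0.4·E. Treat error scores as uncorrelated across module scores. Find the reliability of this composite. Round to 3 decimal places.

Var(Y) = 1.6² + 0.4² + 2·[0.64·0.65] = 2.72 + 0.832 = 3.552.
Because errors are independent across components, Cov(Tᵢ,Tⱼ) = Cov(Xᵢ,Xⱼ); the off-diagonal part of the true-score variance is the same as above.
True-score variance = [1.6²·0.91 + 0.4²·0.75] + 0.832 = 2.4496 + 0.832 = 3.2816.
Reliability = 3.2816 / 3.552 = 0.924.

0.924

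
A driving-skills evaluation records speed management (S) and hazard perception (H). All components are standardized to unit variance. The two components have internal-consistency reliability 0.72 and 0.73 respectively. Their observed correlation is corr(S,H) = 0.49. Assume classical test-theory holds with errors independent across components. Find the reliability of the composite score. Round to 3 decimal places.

Var(S+H) = 2 + 2·[0.49] = 2 + 0.98 = 2.98.
Because errors are independent across components, Cov(Tᵢ,Tⱼ) = Cov(Xᵢ,Xⱼ); the off-diagonal part of the true-score variance is the same as above.
True-score variance = [0.72 + 0.73] + 0.98 = 1.45 + 0.98 = 2.43.
Reliability = 2.43 / 2.98 = 0.815.

0.815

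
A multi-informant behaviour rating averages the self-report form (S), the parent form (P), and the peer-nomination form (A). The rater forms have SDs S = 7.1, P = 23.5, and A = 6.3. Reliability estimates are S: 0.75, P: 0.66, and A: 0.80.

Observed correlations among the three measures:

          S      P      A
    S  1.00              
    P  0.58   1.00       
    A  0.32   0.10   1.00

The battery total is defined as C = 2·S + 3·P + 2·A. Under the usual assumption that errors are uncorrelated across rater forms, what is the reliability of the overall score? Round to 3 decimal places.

0.739

Var(C) = 2²·7.1² + 3²·23.5² + 2²·6.3² + 2·[6·7.1·23.5·0.58 + 4·7.1·6.3·0.32 + 6·23.5·6.3·0.10] = 5330.65 + 1453.44 = 6784.09.
Under uncorrelated errors the observed covariances equal the true-score covariances, so only the own-variance terms attenuate.
True-score variance = [2²·7.1²·0.75 + 3²·23.5²·0.66 + 2²·6.3²·0.80] + 1453.44 = 3558.6 + 1453.44 = 5012.05.
Reliability = 5012.05 / 6784.09 = 0.739.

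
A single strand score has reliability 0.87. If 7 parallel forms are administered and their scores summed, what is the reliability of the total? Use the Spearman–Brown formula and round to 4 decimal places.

ρ_k = kρ / (1 + (k−1)ρ) = 7·0.87 / (1 + 6·0.87) = 6.090 / 6.220 = 0.9791.

0.9791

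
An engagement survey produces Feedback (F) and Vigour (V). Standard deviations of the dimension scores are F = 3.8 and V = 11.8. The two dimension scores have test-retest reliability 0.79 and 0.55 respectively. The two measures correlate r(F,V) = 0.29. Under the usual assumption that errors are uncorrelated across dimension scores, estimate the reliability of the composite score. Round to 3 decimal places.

Var(F+V) = 3.8² + 11.8² + 2·[3.8·11.8·0.29] = 153.68 + 26.0072 = 179.687.
Under uncorrelated errors the observed covariances equal the true-score covariances, so only the own-variance terms attenuate.
True-score variance = [3.8²·0.79 + 11.8²·0.55] + 26.0072 = 87.9896 + 26.0072 = 113.997.
Reliability = 113.997 / 179.687 = 0.634.

0.634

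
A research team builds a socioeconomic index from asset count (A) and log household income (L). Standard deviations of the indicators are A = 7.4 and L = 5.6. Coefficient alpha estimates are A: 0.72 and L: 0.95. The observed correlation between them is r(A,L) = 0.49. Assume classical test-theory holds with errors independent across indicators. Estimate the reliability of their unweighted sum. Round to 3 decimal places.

0.867

Var(A+L) = 7.4² + 5.6² + 2·[7.4·5.6·0.49] = 86.12 + 40.6112 = 126.731.
Under uncorrelated errors the observed covariances equal the true-score covariances, so only the own-variance terms attenuate.
True-score variance = [7.4²·0.72 + 5.6²·0.95] + 40.6112 = 69.2192 + 40.6112 = 109.83.
Reliability = 109.83 / 126.731 = 0.867.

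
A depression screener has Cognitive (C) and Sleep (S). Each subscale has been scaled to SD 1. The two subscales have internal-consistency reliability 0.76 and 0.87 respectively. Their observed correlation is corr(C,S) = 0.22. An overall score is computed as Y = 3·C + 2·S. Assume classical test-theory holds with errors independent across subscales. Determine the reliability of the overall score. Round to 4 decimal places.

Var(Y) = 3² + 2² + 2·[6·0.22] = 13 + 2.64 = 15.64.
Under uncorrelated errors the observed covariances equal the true-score covariances, so only the own-variance terms attenuate.
True-score variance = [3²·0.76 + 2²·0.87] + 2.64 = 10.32 + 2.64 = 12.96.
Reliability = 12.96 / 15.64 = 0.8286.

0.8286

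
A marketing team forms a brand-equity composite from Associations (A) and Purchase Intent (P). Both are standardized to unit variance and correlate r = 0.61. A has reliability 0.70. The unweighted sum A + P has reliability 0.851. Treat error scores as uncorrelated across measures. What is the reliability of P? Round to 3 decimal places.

Var(A+P) = 2 + 2·0.61 = 3.220.
True-score variance = ρ_A + ρ_P + 2·0.61, so 0.851 = (0.70 + ρ_P + 1.22) / 3.220.
ρ_P = 0.851·3.220 − 0.70 − 1.22 = 0.820.

0.820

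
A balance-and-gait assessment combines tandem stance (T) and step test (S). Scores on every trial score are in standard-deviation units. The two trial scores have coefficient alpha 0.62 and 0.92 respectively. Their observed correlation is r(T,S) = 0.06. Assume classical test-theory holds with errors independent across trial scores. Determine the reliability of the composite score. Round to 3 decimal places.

Var(T+S) = 2 + 2·[0.06] = 2 + 0.12 = 2.12.
Under uncorrelated errors the observed covariances equal the true-score covariances, so only the own-variance terms attenuate.
True-score variance = [0.62 + 0.92] + 0.12 = 1.54 + 0.12 = 1.66.
Reliability = 1.66 / 2.12 = 0.783.

0.783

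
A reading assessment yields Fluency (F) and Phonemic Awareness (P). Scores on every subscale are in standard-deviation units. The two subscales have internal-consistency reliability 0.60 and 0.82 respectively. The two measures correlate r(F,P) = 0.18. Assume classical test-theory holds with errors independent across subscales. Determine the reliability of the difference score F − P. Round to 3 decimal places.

0.646

Var(F−P) = 1 + 1 − 2·0.18 = 2 − 0.36 = 1.64.
With uncorrelated errors the cross-covariances are all true-score covariance, so they carry over unchanged; only the diagonal terms shrink to ρᵢσᵢ².
True-score variance = [0.60 + 0.82] − 0.36 = 1.42 − 0.36 = 1.06.
Reliability = 1.06 / 1.64 = 0.646.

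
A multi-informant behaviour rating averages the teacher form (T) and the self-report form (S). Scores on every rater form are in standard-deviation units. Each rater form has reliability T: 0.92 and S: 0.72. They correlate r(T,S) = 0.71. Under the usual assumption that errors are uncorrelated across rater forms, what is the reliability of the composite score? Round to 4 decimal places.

0.8947

Var(T+S) = 2 + 2·[0.71] = 2 + 1.42 = 3.42.
With uncorrelated errors the cross-covariances are all true-score covariance, so they carry over unchanged; only the diagonal terms shrink to ρᵢσᵢ².
True-score variance = [0.92 + 0.72] + 1.42 = 1.64 + 1.42 = 3.06.
Reliability = 3.06 / 3.42 = 0.8947.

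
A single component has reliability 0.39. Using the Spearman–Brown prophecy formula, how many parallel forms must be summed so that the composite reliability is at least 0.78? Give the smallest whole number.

6

k ≥ ρ*(1−ρ₁)/(ρ₁(1−ρ*)) = 0.78·0.61 / (0.39·0.22) = 5.545.
Smallest integer k = 6.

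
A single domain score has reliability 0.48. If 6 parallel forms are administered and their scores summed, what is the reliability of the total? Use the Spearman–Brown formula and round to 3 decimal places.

ρ_k = kρ / (1 + (k−1)ρ) = 6·0.48 / (1 + 5·0.48) = 2.880 / 3.400 = 0.847.

0.847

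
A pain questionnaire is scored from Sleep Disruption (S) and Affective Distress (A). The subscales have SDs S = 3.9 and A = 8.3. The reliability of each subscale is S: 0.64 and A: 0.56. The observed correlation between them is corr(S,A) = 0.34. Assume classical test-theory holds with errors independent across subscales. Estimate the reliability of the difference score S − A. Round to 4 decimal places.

Var(S−A) = 3.9² + 8.3² − 2·3.9·8.3·0.34 = 84.1 − 22.0116 = 62.0884.
With uncorrelated errors the cross-covariances are all true-score covariance, so they carry over unchanged; only the diagonal terms shrink to ρᵢσᵢ².
True-score variance = [3.9²·0.64 + 8.3²·0.56] − 22.0116 = 48.3128 − 22.0116 = 26.3012.
Reliability = 26.3012 / 62.0884 = 0.4236.

0.4236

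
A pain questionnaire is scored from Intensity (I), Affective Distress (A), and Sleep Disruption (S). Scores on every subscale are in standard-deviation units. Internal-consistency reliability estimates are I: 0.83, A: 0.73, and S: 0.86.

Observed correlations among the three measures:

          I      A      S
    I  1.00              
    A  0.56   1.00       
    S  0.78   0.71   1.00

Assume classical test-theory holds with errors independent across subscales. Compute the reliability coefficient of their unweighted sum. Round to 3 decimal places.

0.918

Var(I+A+S) = 3 + 2·[0.56 + 0.78 + 0.71] = 3 + 4.1 = 7.1.
With uncorrelated errors the cross-covariances are all true-score covariance, so they carry over unchanged; only the diagonal terms shrink to ρᵢσᵢ².
True-score variance = [0.83 + 0.73 + 0.86] + 4.1 = 2.42 + 4.1 = 6.52.
Reliability = 6.52 / 7.1 = 0.918.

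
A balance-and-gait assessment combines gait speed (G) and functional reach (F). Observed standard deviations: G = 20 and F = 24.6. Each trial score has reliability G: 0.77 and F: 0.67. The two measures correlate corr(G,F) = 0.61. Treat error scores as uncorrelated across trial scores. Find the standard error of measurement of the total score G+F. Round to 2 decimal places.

Var(total) = 1005.16 + 600.24 = 1605.4.
True-score variance = 713.457 + 600.24 = 1313.7, so reliability = 0.8183.
Error variance = 1605.4 − 1313.7 = 291.703; SEM = √291.703 = 17.08.

17.08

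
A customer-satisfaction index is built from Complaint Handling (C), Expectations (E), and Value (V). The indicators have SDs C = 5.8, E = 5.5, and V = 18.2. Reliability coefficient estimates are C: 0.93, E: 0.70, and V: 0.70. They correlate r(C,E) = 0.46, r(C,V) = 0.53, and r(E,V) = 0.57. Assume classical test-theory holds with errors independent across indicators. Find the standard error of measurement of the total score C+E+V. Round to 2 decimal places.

10.53

Var(total) = 395.13 + 255.356 = 650.486.
True-score variance = 284.328 + 255.356 = 539.684, so reliability = 0.8297.
Error variance = 650.486 − 539.684 = 110.802; SEM = √110.802 = 10.53.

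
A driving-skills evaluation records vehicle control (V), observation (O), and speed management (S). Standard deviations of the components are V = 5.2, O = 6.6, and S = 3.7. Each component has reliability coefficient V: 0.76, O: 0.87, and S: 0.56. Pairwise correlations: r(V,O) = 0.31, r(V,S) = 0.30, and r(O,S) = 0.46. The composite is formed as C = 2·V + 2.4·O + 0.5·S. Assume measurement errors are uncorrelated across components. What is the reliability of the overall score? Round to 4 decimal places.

0.8806

Var(C) = 2²·5.2² + 2.4²·6.6² + 0.5²·3.7² + 2·[4.8·5.2·6.6·0.31 + 5.2·3.7·0.30 + 1.2·6.6·3.7·0.46] = 362.488 + 140.64 = 503.128.
Because errors are independent across components, Cov(Tᵢ,Tⱼ) = Cov(Xᵢ,Xⱼ); the off-diagonal part of the true-score variance is the same as above.
True-score variance = [2²·5.2²·0.76 + 2.4²·6.6²·0.87 + 0.5²·3.7²·0.56] + 140.64 = 302.406 + 140.64 = 443.046.
Reliability = 443.046 / 503.128 = 0.8806.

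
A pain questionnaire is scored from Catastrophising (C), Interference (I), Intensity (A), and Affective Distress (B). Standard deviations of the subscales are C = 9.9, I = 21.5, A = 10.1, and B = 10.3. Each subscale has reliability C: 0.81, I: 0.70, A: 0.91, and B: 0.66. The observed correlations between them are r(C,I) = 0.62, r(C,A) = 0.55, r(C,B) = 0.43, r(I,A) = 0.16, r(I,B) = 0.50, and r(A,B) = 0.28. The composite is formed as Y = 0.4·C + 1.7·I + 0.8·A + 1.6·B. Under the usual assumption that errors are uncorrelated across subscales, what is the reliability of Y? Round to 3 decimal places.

0.816

Var(Y) = 0.4²·9.9² + 1.7²·21.5² + 0.8²·10.1² + 1.6²·10.3² + 2·[0.68·9.9·21.5·0.62 + 0.32·9.9·10.1·0.55 + 0.64·9.9·10.3·0.43 + 1.36·21.5·10.1·0.16 + 2.72·21.5·10.3·0.50 + 1.28·10.1·10.3·0.28] = 1688.46 + 1042.21 = 2730.67.
Under uncorrelated errors the observed covariances equal the true-score covariances, so only the own-variance terms attenuate.
True-score variance = [0.4²·9.9²·0.81 + 1.7²·21.5²·0.70 + 0.8²·10.1²·0.91 + 1.6²·10.3²·0.66] + 1042.21 = 1186.49 + 1042.21 = 2228.71.
Reliability = 2228.71 / 2730.67 = 0.816.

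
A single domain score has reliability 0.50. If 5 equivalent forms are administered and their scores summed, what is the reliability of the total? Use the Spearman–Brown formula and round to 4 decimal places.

ρ_k = kρ / (1 + (k−1)ρ) = 5·0.50 / (1 + 4·0.50) = 2.500 / 3.000 = 0.8333.

0.8333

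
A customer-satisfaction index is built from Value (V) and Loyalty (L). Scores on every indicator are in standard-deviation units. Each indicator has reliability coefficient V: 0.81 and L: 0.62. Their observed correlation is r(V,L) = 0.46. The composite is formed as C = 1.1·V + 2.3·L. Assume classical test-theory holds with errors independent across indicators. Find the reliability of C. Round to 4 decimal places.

0.7462

Var(C) = 1.1² + 2.3² + 2·[2.53·0.46] = 6.5 + 2.3276 = 8.8276.
Because errors are independent across components, Cov(Tᵢ,Tⱼ) = Cov(Xᵢ,Xⱼ); the off-diagonal part of the true-score variance is the same as above.
True-score variance = [1.1²·0.81 + 2.3²·0.62] + 2.3276 = 4.2599 + 2.3276 = 6.5875.
Reliability = 6.5875 / 8.8276 = 0.7462.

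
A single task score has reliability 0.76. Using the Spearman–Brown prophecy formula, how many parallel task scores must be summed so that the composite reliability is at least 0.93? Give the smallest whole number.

k ≥ ρ*(1−ρ₁)/(ρ₁(1−ρ*)) = 0.93·0.24 / (0.76·0.07) = 4.195.
Smallest integer k = 5.

5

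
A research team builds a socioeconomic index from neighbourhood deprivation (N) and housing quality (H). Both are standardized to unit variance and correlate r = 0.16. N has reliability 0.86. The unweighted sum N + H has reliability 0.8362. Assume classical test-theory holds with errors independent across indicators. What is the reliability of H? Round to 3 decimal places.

Var(N+H) = 2 + 2·0.16 = 2.320.
True-score variance = ρ_N + ρ_H + 2·0.16, so 0.8362 = (0.86 + ρ_H + 0.32) / 2.320.
ρ_H = 0.8362·2.320 − 0.86 − 0.32 = 0.760.

0.760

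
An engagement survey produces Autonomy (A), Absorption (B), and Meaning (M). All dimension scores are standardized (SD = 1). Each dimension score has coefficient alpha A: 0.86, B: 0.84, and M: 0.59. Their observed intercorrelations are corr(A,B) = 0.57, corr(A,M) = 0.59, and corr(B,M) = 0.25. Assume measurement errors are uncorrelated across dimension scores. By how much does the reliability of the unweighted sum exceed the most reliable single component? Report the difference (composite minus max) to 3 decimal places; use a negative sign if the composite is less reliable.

Var(sum) = 3 + 2.82 = 5.82; true-score variance = 2.29 + 2.82 = 5.11; composite reliability = 0.8780.
Max component reliability = 0.8600.
Difference = 0.8780 − 0.8600 = 0.018.

0.018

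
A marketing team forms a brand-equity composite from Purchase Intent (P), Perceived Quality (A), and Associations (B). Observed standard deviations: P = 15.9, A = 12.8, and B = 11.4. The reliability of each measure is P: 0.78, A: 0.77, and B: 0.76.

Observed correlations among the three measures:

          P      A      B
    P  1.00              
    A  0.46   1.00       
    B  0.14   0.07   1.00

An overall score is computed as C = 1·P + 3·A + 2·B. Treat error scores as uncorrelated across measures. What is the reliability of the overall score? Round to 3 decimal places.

Var(C) = 15.9² + 3²·12.8² + 2²·11.4² + 2·[3·15.9·12.8·0.46 + 2·15.9·11.4·0.14 + 6·12.8·11.4·0.07] = 2247.21 + 785.794 = 3033.
With uncorrelated errors the cross-covariances are all true-score covariance, so they carry over unchanged; only the diagonal terms shrink to ρᵢσᵢ².
True-score variance = [15.9²·0.78 + 3²·12.8²·0.77 + 2²·11.4²·0.76] + 785.794 = 1727.68 + 785.794 = 2513.48.
Reliability = 2513.48 / 3033 = 0.829.

0.829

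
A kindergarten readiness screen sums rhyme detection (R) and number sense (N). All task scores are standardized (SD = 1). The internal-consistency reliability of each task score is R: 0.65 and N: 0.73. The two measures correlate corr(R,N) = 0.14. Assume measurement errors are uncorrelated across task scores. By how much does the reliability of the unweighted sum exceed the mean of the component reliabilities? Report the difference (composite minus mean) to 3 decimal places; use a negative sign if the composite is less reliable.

0.038

Var(sum) = 2 + 0.28 = 2.28; true-score variance = 1.38 + 0.28 = 1.66; composite reliability = 0.7281.
Mean component reliability = 0.6900.
Difference = 0.7281 − 0.6900 = 0.038.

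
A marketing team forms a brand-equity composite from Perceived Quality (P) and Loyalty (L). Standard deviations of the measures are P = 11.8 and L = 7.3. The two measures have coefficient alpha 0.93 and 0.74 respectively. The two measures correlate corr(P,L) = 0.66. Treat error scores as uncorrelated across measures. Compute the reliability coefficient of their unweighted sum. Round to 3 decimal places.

Var(P+L) = 11.8² + 7.3² + 2·[11.8·7.3·0.66] = 192.53 + 113.705 = 306.235.
Under uncorrelated errors the observed covariances equal the true-score covariances, so only the own-variance terms attenuate.
True-score variance = [11.8²·0.93 + 7.3²·0.74] + 113.705 = 168.928 + 113.705 = 282.633.
Reliability = 282.633 / 306.235 = 0.923.

0.923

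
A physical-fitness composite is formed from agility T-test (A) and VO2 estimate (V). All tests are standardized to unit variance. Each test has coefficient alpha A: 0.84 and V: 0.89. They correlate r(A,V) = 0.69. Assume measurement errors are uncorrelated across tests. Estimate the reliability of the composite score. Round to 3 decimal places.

Var(A+V) = 2 + 2·[0.69] = 2 + 1.38 = 3.38.
Because errors are independent across components, Cov(Tᵢ,Tⱼ) = Cov(Xᵢ,Xⱼ); the off-diagonal part of the true-score variance is the same as above.
True-score variance = [0.84 + 0.89] + 1.38 = 1.73 + 1.38 = 3.11.
Reliability = 3.11 / 3.38 = 0.920.

0.920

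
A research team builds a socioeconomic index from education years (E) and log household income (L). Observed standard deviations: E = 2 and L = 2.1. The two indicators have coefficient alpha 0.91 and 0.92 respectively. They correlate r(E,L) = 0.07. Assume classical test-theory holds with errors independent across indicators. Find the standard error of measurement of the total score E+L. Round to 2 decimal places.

0.84

Var(total) = 8.41 + 0.588 = 8.998.
True-score variance = 7.6972 + 0.588 = 8.2852, so reliability = 0.9208.
Error variance = 8.998 − 8.2852 = 0.7128; SEM = √0.7128 = 0.84.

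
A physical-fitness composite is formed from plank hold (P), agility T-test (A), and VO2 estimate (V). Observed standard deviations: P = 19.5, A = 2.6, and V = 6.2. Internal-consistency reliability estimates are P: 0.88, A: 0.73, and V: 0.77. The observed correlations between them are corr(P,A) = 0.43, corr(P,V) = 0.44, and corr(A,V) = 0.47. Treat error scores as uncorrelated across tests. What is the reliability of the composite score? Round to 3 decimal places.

0.905

Var(P+A+V) = 19.5² + 2.6² + 6.2² + 2·[19.5·2.6·0.43 + 19.5·6.2·0.44 + 2.6·6.2·0.47] = 425.45 + 165.147 = 590.597.
Under uncorrelated errors the observed covariances equal the true-score covariances, so only the own-variance terms attenuate.
True-score variance = [19.5²·0.88 + 2.6²·0.73 + 6.2²·0.77] + 165.147 = 369.154 + 165.147 = 534.3.
Reliability = 534.3 / 590.597 = 0.905.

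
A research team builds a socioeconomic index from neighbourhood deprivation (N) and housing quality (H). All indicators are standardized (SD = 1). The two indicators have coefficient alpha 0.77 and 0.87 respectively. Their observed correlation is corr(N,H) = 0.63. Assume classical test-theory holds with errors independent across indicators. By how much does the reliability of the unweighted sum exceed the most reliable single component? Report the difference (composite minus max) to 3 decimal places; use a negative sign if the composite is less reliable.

0.020

Var(sum) = 2 + 1.26 = 3.26; true-score variance = 1.64 + 1.26 = 2.9; composite reliability = 0.8896.
Max component reliability = 0.8700.
Difference = 0.8896 − 0.8700 = 0.020.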